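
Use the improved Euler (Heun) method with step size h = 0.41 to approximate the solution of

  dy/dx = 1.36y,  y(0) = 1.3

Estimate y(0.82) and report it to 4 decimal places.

3.8149

Heun: k1 = f(x_n, y_n); k2 = f(x_n + h, y_n + h·k1); y_{n+1} = y_n + (h/2)·(k1 + k2).
x=0.000000, y=1.300000:
  k1 = f(0.000000, 1.300000) = 1.768000
  k2 = f(0.410000, 2.024880) = 2.753837
  y ← 1.300000 + (0.41/2)·(1.768000 + 2.753837) = 2.226977
x=0.410000, y=2.226977:
  k1 = f(0.410000, 2.226977) = 3.028688
  k2 = f(0.820000, 3.468739) = 4.717485
  y ← 2.226977 + (0.41/2)·(3.028688 + 4.717485) = 3.814942
y(0.82) ≈ 3.8149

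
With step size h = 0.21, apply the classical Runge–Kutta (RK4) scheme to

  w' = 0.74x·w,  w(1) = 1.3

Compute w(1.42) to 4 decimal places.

1.8935

RK4: k1 = f(x_n, w_n); k2 = f(x_n + h/2, w_n + (h/2)·k1); k3 = f(x_n + h/2, w_n + (h/2)·k2); k4 = f(x_n + h, w_n + h·k3); w_{n+1} = w_n + (h/6)·(k1 + 2k2 + 2k3 + k4).
x=1.000000, w=1.300000:
  k1 = f(1.000000, 1.300000) = 0.962000
  k2 = f(1.105000, 1.401010) = 1.145606
  k3 = f(1.105000, 1.420289) = 1.161370
  k4 = f(1.210000, 1.543888) = 1.382397
  w ← 1.300000 + (0.21/6)·(k1 + 2k2 + 2k3 + k4) = 1.543542
x=1.210000, w=1.543542:
  k1 = f(1.210000, 1.543542) = 1.382088
  k2 = f(1.315000, 1.688661) = 1.643236
  k3 = f(1.315000, 1.716082) = 1.669919
  k4 = f(1.420000, 1.894225) = 1.990452
  w ← 1.543542 + (0.21/6)·(k1 + 2k2 + 2k3 + k4) = 1.893502
w(1.42) ≈ 1.8935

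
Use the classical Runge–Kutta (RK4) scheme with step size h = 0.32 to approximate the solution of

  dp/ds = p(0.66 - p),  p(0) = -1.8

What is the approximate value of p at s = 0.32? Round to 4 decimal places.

-5.8937

RK4: k1 = f(s_n, p_n); k2 = f(s_n + h/2, p_n + (h/2)·k1); k3 = f(s_n + h/2, p_n + (h/2)·k2); k4 = f(s_n + h, p_n + h·k3); p_{n+1} = p_n + (h/6)·(k1 + 2k2 + 2k3 + k4).
s=0.000000, p=-1.800000:
  k1 = f(0.000000, -1.800000) = -4.428000
  k2 = f(0.160000, -2.508480) = -7.948069
  k3 = f(0.160000, -3.071691) = -11.462602
  k4 = f(0.320000, -5.468033) = -33.508281
  p ← -1.800000 + (0.32/6)·(k1 + 2k2 + 2k3 + k4) = -5.893740
p(0.32) ≈ -5.8937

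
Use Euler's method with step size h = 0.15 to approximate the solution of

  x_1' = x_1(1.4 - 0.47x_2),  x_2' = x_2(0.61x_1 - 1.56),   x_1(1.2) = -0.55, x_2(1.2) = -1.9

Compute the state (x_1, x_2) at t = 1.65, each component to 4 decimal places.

-1.2326, -0.6435

Euler on (x_1,x_2): x_1_{n+1} = x_1_n + h·x_1', x_2_{n+1} = x_2_n + h·x_2'.
1.200000: (-0.550000, -1.900000); f=(-1.261150, 3.601450) → (-0.739173, -1.359782)
1.350000: (-0.739173, -1.359782); f=(-1.507245, 2.734380) → (-0.965259, -0.949625)
1.500000: (-0.965259, -0.949625); f=(-1.782181, 2.040563) → (-1.232586, -0.643541)
(x_1(1.65), x_2(1.65)) ≈ (-1.2326, -0.6435)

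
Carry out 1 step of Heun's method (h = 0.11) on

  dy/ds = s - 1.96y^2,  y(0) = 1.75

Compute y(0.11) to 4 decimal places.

Heun: k1 = f(s_n, y_n); k2 = f(s_n + h, y_n + h·k1); y_{n+1} = y_n + (h/2)·(k1 + k2).
s=0.000000, y=1.750000:
  k1 = f(0.000000, 1.750000) = -6.002500
  k2 = f(0.110000, 1.089725) = -2.217501
  y ← 1.750000 + (0.11/2)·(-6.002500 + (-2.217501)) = 1.297900
y(0.11) ≈ 1.2979

1.2979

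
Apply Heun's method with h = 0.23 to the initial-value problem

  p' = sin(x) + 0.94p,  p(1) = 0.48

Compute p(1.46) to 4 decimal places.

1.2639

Heun: k1 = f(x_n, p_n); k2 = f(x_n + h, p_n + h·k1); p_{n+1} = p_n + (h/2)·(k1 + k2).
x=1.000000, p=0.480000:
  k1 = f(1.000000, 0.480000) = 1.292671
  k2 = f(1.230000, 0.777314) = 1.673164
  p ← 0.480000 + (0.23/2)·(1.292671 + 1.673164) = 0.821071
x=1.230000, p=0.821071:
  k1 = f(1.230000, 0.821071) = 1.714296
  k2 = f(1.460000, 1.215359) = 2.136306
  p ← 0.821071 + (0.23/2)·(1.714296 + 2.136306) = 1.263890
p(1.46) ≈ 1.2639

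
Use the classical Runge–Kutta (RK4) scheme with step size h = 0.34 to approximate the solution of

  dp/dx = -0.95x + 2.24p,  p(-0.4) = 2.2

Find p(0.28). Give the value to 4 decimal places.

10.2861

RK4: k1 = f(x_n, p_n); k2 = f(x_n + h/2, p_n + (h/2)·k1); k3 = f(x_n + h/2, p_n + (h/2)·k2); k4 = f(x_n + h, p_n + h·k3); p_{n+1} = p_n + (h/6)·(k1 + 2k2 + 2k3 + k4).
x=-0.400000, p=2.200000:
  k1 = f(-0.400000, 2.200000) = 5.308000
  k2 = f(-0.230000, 3.102360) = 7.167786
  k3 = f(-0.230000, 3.418524) = 7.875993
  k4 = f(-0.060000, 4.877838) = 10.983356
  p ← 2.200000 + (0.34/6)·(k1 + 2k2 + 2k3 + k4) = 4.828139
x=-0.060000, p=4.828139:
  k1 = f(-0.060000, 4.828139) = 10.872030
  k2 = f(0.110000, 6.676384) = 14.850599
  k3 = f(0.110000, 7.352740) = 16.365639
  k4 = f(0.280000, 10.392456) = 23.013101
  p ← 4.828139 + (0.34/6)·(k1 + 2k2 + 2k3 + k4) = 10.286136
p(0.28) ≈ 10.2861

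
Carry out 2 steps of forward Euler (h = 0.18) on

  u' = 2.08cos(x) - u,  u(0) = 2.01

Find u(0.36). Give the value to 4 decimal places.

Euler: u_{n+1} = u_n + h·f(x_n, u_n).
x=0.000000, u=2.010000: f=0.070000 → u ← 2.010000 + 0.18·0.070000 = 2.022600
x=0.180000, u=2.022600: f=0.023795 → u ← 2.022600 + 0.18·0.023795 = 2.026883
u(0.36) ≈ 2.0269

2.0269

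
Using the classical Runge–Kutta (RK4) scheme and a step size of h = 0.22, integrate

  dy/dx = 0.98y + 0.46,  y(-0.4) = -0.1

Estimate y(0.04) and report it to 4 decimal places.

RK4: k1 = f(x_n, y_n); k2 = f(x_n + h/2, y_n + (h/2)·k1); k3 = f(x_n + h/2, y_n + (h/2)·k2); k4 = f(x_n + h, y_n + h·k3); y_{n+1} = y_n + (h/6)·(k1 + 2k2 + 2k3 + k4).
x=-0.400000, y=-0.100000:
  k1 = f(-0.400000, -0.100000) = 0.362000
  k2 = f(-0.290000, -0.060180) = 0.401024
  k3 = f(-0.290000, -0.055887) = 0.405230
  k4 = f(-0.180000, -0.010849) = 0.449368
  y ← -0.100000 + (0.22/6)·(k1 + 2k2 + 2k3 + k4) = -0.011125
x=-0.180000, y=-0.011125:
  k1 = f(-0.180000, -0.011125) = 0.449098
  k2 = f(-0.070000, 0.038276) = 0.497511
  k3 = f(-0.070000, 0.043602) = 0.502730
  k4 = f(0.040000, 0.099476) = 0.557486
  y ← -0.011125 + (0.22/6)·(k1 + 2k2 + 2k3 + k4) = 0.099134
y(0.04) ≈ 0.0991

0.0991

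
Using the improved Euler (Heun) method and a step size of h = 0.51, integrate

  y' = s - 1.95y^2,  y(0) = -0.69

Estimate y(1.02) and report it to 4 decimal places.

-7.7616

Heun: k1 = f(s_n, y_n); k2 = f(s_n + h, y_n + h·k1); y_{n+1} = y_n + (h/2)·(k1 + k2).
s=0.000000, y=-0.690000:
  k1 = f(0.000000, -0.690000) = -0.928395
  k2 = f(0.510000, -1.163481) = -2.129694
  y ← -0.690000 + (0.51/2)·(-0.928395 + (-2.129694)) = -1.469813
s=0.510000, y=-1.469813:
  k1 = f(0.510000, -1.469813) = -3.702681
  k2 = f(1.020000, -3.358180) = -20.970875
  y ← -1.469813 + (0.51/2)·(-3.702681 + (-20.970875)) = -7.761569
y(1.02) ≈ -7.7616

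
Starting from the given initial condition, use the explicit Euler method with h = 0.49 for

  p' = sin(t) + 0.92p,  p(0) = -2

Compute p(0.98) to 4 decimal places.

-3.9790

Euler: p_{n+1} = p_n + h·f(t_n, p_n).
t=0.000000, p=-2.000000: f=-1.840000 → p ← -2.000000 + 0.49·(-1.840000) = -2.901600
t=0.490000, p=-2.901600: f=-2.198846 → p ← -2.901600 + 0.49·(-2.198846) = -3.979035
p(0.98) ≈ -3.9790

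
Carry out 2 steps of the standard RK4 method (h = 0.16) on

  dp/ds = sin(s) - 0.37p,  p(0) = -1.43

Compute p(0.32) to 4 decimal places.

-1.2215

RK4: k1 = f(s_n, p_n); k2 = f(s_n + h/2, p_n + (h/2)·k1); k3 = f(s_n + h/2, p_n + (h/2)·k2); k4 = f(s_n + h, p_n + h·k3); p_{n+1} = p_n + (h/6)·(k1 + 2k2 + 2k3 + k4).
s=0.000000, p=-1.430000:
  k1 = f(0.000000, -1.430000) = 0.529100
  k2 = f(0.080000, -1.387672) = 0.593353
  k3 = f(0.080000, -1.382532) = 0.591451
  k4 = f(0.160000, -1.335368) = 0.653404
  p ← -1.430000 + (0.16/6)·(k1 + 2k2 + 2k3 + k4) = -1.335277
s=0.160000, p=-1.335277:
  k1 = f(0.160000, -1.335277) = 0.653371
  k2 = f(0.240000, -1.283007) = 0.712415
  k3 = f(0.240000, -1.278284) = 0.710668
  k4 = f(0.320000, -1.221570) = 0.766548
  p ← -1.335277 + (0.16/6)·(k1 + 2k2 + 2k3 + k4) = -1.221515
p(0.32) ≈ -1.2215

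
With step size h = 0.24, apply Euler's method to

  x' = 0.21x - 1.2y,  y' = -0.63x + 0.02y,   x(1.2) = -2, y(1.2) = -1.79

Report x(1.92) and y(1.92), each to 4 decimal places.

-0.9325, -1.0831

Euler on (x,y): x_{n+1} = x_n + h·x', y_{n+1} = y_n + h·y'.
1.200000: (-2.000000, -1.790000); f=(1.728000, 1.224200) → (-1.585280, -1.496192)
1.440000: (-1.585280, -1.496192); f=(1.462522, 0.968803) → (-1.234275, -1.263679)
1.680000: (-1.234275, -1.263679); f=(1.257218, 0.752320) → (-0.932543, -1.083123)
(x(1.92), y(1.92)) ≈ (-0.9325, -1.0831)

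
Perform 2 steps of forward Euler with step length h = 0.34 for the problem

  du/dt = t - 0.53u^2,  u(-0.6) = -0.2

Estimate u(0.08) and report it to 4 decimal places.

-0.5301

Euler: u_{n+1} = u_n + h·f(t_n, u_n).
t=-0.600000, u=-0.200000: f=-0.621200 → u ← -0.200000 + 0.34·(-0.621200) = -0.411208
t=-0.260000, u=-0.411208: f=-0.349619 → u ← -0.411208 + 0.34·(-0.349619) = -0.530078
u(0.08) ≈ -0.5301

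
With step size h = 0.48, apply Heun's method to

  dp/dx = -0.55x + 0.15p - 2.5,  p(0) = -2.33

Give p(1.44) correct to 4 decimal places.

-7.5142

Heun: k1 = f(x_n, p_n); k2 = f(x_n + h, p_n + h·k1); p_{n+1} = p_n + (h/2)·(k1 + k2).
x=0.000000, p=-2.330000:
  k1 = f(0.000000, -2.330000) = -2.849500
  k2 = f(0.480000, -3.697760) = -3.318664
  p ← -2.330000 + (0.48/2)·(-2.849500 + (-3.318664)) = -3.810359
x=0.480000, p=-3.810359:
  k1 = f(0.480000, -3.810359) = -3.335554
  k2 = f(0.960000, -5.411425) = -3.839714
  p ← -3.810359 + (0.48/2)·(-3.335554 + (-3.839714)) = -5.532424
x=0.960000, p=-5.532424:
  k1 = f(0.960000, -5.532424) = -3.857864
  k2 = f(1.440000, -7.384198) = -4.399630
  p ← -5.532424 + (0.48/2)·(-3.857864 + (-4.399630)) = -7.514222
p(1.44) ≈ -7.5142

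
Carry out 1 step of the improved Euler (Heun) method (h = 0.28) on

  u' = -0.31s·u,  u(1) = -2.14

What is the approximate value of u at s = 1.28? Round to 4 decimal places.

Heun: k1 = f(s_n, u_n); k2 = f(s_n + h, u_n + h·k1); u_{n+1} = u_n + (h/2)·(k1 + k2).
s=1.000000, u=-2.140000:
  k1 = f(1.000000, -2.140000) = 0.663400
  k2 = f(1.280000, -1.954248) = 0.775446
  u ← -2.140000 + (0.28/2)·(0.663400 + 0.775446) = -1.938562
u(1.28) ≈ -1.9386

-1.9386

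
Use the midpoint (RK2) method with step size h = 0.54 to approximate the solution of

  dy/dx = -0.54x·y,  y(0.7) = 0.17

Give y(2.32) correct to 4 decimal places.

0.0452

Midpoint: k1 = f(x_n, y_n); k2 = f(x_n + h/2, y_n + (h/2)·k1); y_{n+1} = y_n + h·k2.
x=0.700000, y=0.170000:
  k1 = f(0.700000, 0.170000) = -0.064260
  k2 = f(0.970000, 0.152650) = -0.079958
  y ← 0.170000 + 0.54·(-0.079958) = 0.126823
x=1.240000, y=0.126823:
  k1 = f(1.240000, 0.126823) = -0.084920
  k2 = f(1.510000, 0.103894) = -0.084715
  y ← 0.126823 + 0.54·(-0.084715) = 0.081076
x=1.780000, y=0.081076:
  k1 = f(1.780000, 0.081076) = -0.077931
  k2 = f(2.050000, 0.060035) = -0.066459
  y ← 0.081076 + 0.54·(-0.066459) = 0.045189
y(2.32) ≈ 0.0452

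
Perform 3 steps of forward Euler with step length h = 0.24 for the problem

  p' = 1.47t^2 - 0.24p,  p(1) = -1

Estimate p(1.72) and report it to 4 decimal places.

Euler: p_{n+1} = p_n + h·f(t_n, p_n).
t=1.000000, p=-1.000000: f=1.710000 → p ← -1.000000 + 0.24·1.710000 = -0.589600
t=1.240000, p=-0.589600: f=2.401776 → p ← -0.589600 + 0.24·2.401776 = -0.013174
t=1.480000, p=-0.013174: f=3.223050 → p ← -0.013174 + 0.24·3.223050 = 0.760358
p(1.72) ≈ 0.7604

0.7604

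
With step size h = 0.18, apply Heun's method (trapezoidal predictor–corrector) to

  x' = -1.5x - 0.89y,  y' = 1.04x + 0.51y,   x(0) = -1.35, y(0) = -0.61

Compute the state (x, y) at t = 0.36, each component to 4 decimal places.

Heun on (x,y): k1 = f(t_n, state_n); k2 = f(t_n + h, state_n + h·k1); state_{n+1} = state_n + (h/2)·(k1 + k2).
0.000000: (-1.350000, -0.610000)
  k1 = (2.567900, -1.715100)
  predictor → (-0.887778, -0.918718)
  k2 = (2.149326, -1.391835)
  → (-0.925450, -0.889624)
0.180000: (-0.925450, -0.889624)
  k1 = (2.179940, -1.416176)
  predictor → (-0.533060, -1.144536)
  k2 = (1.818228, -1.138096)
  → (-0.565615, -1.119509)
(x(0.36), y(0.36)) ≈ (-0.5656, -1.1195)

-0.5656, -1.1195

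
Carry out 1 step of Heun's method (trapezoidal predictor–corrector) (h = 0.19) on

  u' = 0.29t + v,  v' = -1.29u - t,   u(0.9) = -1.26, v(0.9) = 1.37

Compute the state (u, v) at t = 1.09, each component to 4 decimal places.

Heun on (u,v): k1 = f(t_n, state_n); k2 = f(t_n + h, state_n + h·k1); state_{n+1} = state_n + (h/2)·(k1 + k2).
0.900000: (-1.260000, 1.370000)
  k1 = (1.631000, 0.725400)
  predictor → (-0.950110, 1.507826)
  k2 = (1.823926, 0.135642)
  → (-0.931782, 1.451799)
(u(1.09), v(1.09)) ≈ (-0.9318, 1.4518)

-0.9318, 1.4518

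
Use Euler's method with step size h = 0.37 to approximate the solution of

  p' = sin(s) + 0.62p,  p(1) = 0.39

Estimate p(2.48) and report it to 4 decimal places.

2.7833

Euler: p_{n+1} = p_n + h·f(s_n, p_n).
s=1.000000, p=0.390000: f=1.083271 → p ← 0.390000 + 0.37·1.083271 = 0.790810
s=1.370000, p=0.790810: f=1.470210 → p ← 0.790810 + 0.37·1.470210 = 1.334788
s=1.740000, p=1.334788: f=1.813288 → p ← 1.334788 + 0.37·1.813288 = 2.005705
s=2.110000, p=2.005705: f=2.101655 → p ← 2.005705 + 0.37·2.101655 = 2.783317
p(2.48) ≈ 2.7833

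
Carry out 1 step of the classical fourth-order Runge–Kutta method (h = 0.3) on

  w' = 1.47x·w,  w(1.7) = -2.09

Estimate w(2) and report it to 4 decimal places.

RK4: k1 = f(x_n, w_n); k2 = f(x_n + h/2, w_n + (h/2)·k1); k3 = f(x_n + h/2, w_n + (h/2)·k2); k4 = f(x_n + h, w_n + h·k3); w_{n+1} = w_n + (h/6)·(k1 + 2k2 + 2k3 + k4).
x=1.700000, w=-2.090000:
  k1 = f(1.700000, -2.090000) = -5.222910
  k2 = f(1.850000, -2.873436) = -7.814311
  k3 = f(1.850000, -3.262147) = -8.871408
  k4 = f(2.000000, -4.751422) = -13.969182
  w ← -2.090000 + (0.3/6)·(k1 + 2k2 + 2k3 + k4) = -4.718176
w(2) ≈ -4.7182

-4.7182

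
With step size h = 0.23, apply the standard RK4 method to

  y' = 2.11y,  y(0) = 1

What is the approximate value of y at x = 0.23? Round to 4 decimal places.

1.6244

RK4: k1 = f(x_n, y_n); k2 = f(x_n + h/2, y_n + (h/2)·k1); k3 = f(x_n + h/2, y_n + (h/2)·k2); k4 = f(x_n + h, y_n + h·k3); y_{n+1} = y_n + (h/6)·(k1 + 2k2 + 2k3 + k4).
x=0.000000, y=1.000000:
  k1 = f(0.000000, 1.000000) = 2.110000
  k2 = f(0.115000, 1.242650) = 2.621992
  k3 = f(0.115000, 1.301529) = 2.746226
  k4 = f(0.230000, 1.631632) = 3.442744
  y ← 1.000000 + (0.23/6)·(k1 + 2k2 + 2k3 + k4) = 1.624419
y(0.23) ≈ 1.6244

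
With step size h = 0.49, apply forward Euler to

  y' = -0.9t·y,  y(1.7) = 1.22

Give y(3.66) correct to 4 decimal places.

Euler: y_{n+1} = y_n + h·f(t_n, y_n).
t=1.700000, y=1.220000: f=-1.866600 → y ← 1.220000 + 0.49·(-1.866600) = 0.305366
t=2.190000, y=0.305366: f=-0.601876 → y ← 0.305366 + 0.49·(-0.601876) = 0.010447
t=2.680000, y=0.010447: f=-0.025197 → y ← 0.010447 + 0.49·(-0.025197) = -0.001900
t=3.170000, y=-0.001900: f=0.005421 → y ← -0.001900 + 0.49·0.005421 = 0.000756
y(3.66) ≈ 0.0008

0.0008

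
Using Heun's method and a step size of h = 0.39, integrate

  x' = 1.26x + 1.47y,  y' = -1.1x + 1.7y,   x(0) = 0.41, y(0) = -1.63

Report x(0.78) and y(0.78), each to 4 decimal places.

Heun on (x,y): k1 = f(t_n, state_n); k2 = f(t_n + h, state_n + h·k1); state_{n+1} = state_n + (h/2)·(k1 + k2).
0.000000: (0.410000, -1.630000)
  k1 = (-1.879500, -3.222000)
  predictor → (-0.323005, -2.886580)
  k2 = (-4.650259, -4.551880)
  → (-0.863303, -3.145907)
0.390000: (-0.863303, -3.145907)
  k1 = (-5.712245, -4.398408)
  predictor → (-3.091078, -4.861286)
  k2 = (-11.040849, -4.864000)
  → (-4.130156, -4.952076)
(x(0.78), y(0.78)) ≈ (-4.1302, -4.9521)

-4.1302, -4.9521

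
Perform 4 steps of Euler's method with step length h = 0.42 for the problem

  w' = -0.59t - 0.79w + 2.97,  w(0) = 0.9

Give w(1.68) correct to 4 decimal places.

Euler: w_{n+1} = w_n + h·f(t_n, w_n).
t=0.000000, w=0.900000: f=2.259000 → w ← 0.900000 + 0.42·2.259000 = 1.848780
t=0.420000, w=1.848780: f=1.261664 → w ← 1.848780 + 0.42·1.261664 = 2.378679
t=0.840000, w=2.378679: f=0.595244 → w ← 2.378679 + 0.42·0.595244 = 2.628681
t=1.260000, w=2.628681: f=0.149942 → w ← 2.628681 + 0.42·0.149942 = 2.691657
w(1.68) ≈ 2.6917

2.6917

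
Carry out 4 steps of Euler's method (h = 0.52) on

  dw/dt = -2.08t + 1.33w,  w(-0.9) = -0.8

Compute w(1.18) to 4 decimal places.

-1.6325

Euler: w_{n+1} = w_n + h·f(t_n, w_n).
t=-0.900000, w=-0.800000: f=0.808000 → w ← -0.800000 + 0.52·0.808000 = -0.379840
t=-0.380000, w=-0.379840: f=0.285213 → w ← -0.379840 + 0.52·0.285213 = -0.231529
t=0.140000, w=-0.231529: f=-0.599134 → w ← -0.231529 + 0.52·(-0.599134) = -0.543079
t=0.660000, w=-0.543079: f=-2.095095 → w ← -0.543079 + 0.52·(-2.095095) = -1.632529
w(1.18) ≈ -1.6325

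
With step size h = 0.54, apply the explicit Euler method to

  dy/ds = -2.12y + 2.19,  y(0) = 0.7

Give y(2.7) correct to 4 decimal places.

Euler: y_{n+1} = y_n + h·f(s_n, y_n).
s=0.000000, y=0.700000: f=0.706000 → y ← 0.700000 + 0.54·0.706000 = 1.081240
s=0.540000, y=1.081240: f=-0.102229 → y ← 1.081240 + 0.54·(-0.102229) = 1.026036
s=1.080000, y=1.026036: f=0.014803 → y ← 1.026036 + 0.54·0.014803 = 1.034030
s=1.620000, y=1.034030: f=-0.002143 → y ← 1.034030 + 0.54·(-0.002143) = 1.032872
s=2.160000, y=1.032872: f=0.000310 → y ← 1.032872 + 0.54·0.000310 = 1.033040
y(2.7) ≈ 1.0330

1.0330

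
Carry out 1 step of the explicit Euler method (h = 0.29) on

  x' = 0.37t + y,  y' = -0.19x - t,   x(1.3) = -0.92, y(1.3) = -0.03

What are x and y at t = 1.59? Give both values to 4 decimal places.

-0.7892, -0.3563

Euler on (x,y): x_{n+1} = x_n + h·x', y_{n+1} = y_n + h·y'.
1.300000: (-0.920000, -0.030000); f=(0.451000, -1.125200) → (-0.789210, -0.356308)
(x(1.59), y(1.59)) ≈ (-0.7892, -0.3563)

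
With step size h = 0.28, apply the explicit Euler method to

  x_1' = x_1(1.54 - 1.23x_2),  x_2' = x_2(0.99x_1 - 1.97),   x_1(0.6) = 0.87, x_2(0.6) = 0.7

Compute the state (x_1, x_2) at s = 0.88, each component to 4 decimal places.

1.0354, 0.4827

Euler on (x_1,x_2): x_1_{n+1} = x_1_n + h·x_1', x_2_{n+1} = x_2_n + h·x_2'.
0.600000: (0.870000, 0.700000); f=(0.590730, -0.776090) → (1.035404, 0.482695)
(x_1(0.88), x_2(0.88)) ≈ (1.0354, 0.4827)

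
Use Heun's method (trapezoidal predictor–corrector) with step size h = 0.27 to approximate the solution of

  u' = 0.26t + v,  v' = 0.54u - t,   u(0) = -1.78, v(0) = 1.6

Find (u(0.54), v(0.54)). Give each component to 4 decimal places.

-1.0214, 1.0536

Heun on (u,v): k1 = f(t_n, state_n); k2 = f(t_n + h, state_n + h·k1); state_{n+1} = state_n + (h/2)·(k1 + k2).
0.000000: (-1.780000, 1.600000)
  k1 = (1.600000, -0.961200)
  predictor → (-1.348000, 1.340476)
  k2 = (1.410676, -0.997920)
  → (-1.373559, 1.335519)
0.270000: (-1.373559, 1.335519)
  k1 = (1.405719, -1.011722)
  predictor → (-0.994015, 1.062354)
  k2 = (1.202754, -1.076768)
  → (-1.021415, 1.053573)
(u(0.54), v(0.54)) ≈ (-1.0214, 1.0536)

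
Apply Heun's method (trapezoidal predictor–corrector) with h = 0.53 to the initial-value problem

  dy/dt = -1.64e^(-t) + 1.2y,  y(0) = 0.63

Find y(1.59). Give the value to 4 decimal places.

-0.7347

Heun: k1 = f(t_n, y_n); k2 = f(t_n + h, y_n + h·k1); y_{n+1} = y_n + (h/2)·(k1 + k2).
t=0.000000, y=0.630000:
  k1 = f(0.000000, 0.630000) = -0.884000
  k2 = f(0.530000, 0.161480) = -0.771536
  y ← 0.630000 + (0.53/2)·(-0.884000 + (-0.771536)) = 0.191283
t=0.530000, y=0.191283:
  k1 = f(0.530000, 0.191283) = -0.735773
  k2 = f(1.060000, -0.198677) = -0.806599
  y ← 0.191283 + (0.53/2)·(-0.735773 + (-0.806599)) = -0.217446
t=1.060000, y=-0.217446:
  k1 = f(1.060000, -0.217446) = -0.829122
  k2 = f(1.590000, -0.656881) = -1.122695
  y ← -0.217446 + (0.53/2)·(-0.829122 + (-1.122695)) = -0.734677
y(1.59) ≈ -0.7347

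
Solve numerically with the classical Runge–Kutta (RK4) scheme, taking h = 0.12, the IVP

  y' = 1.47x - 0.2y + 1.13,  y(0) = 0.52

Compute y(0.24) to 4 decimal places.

0.8021

RK4: k1 = f(x_n, y_n); k2 = f(x_n + h/2, y_n + (h/2)·k1); k3 = f(x_n + h/2, y_n + (h/2)·k2); k4 = f(x_n + h, y_n + h·k3); y_{n+1} = y_n + (h/6)·(k1 + 2k2 + 2k3 + k4).
x=0.000000, y=0.520000:
  k1 = f(0.000000, 0.520000) = 1.026000
  k2 = f(0.060000, 0.581560) = 1.101888
  k3 = f(0.060000, 0.586113) = 1.100977
  k4 = f(0.120000, 0.652117) = 1.175977
  y ← 0.520000 + (0.12/6)·(k1 + 2k2 + 2k3 + k4) = 0.652154
x=0.120000, y=0.652154:
  k1 = f(0.120000, 0.652154) = 1.175969
  k2 = f(0.180000, 0.722712) = 1.250058
  k3 = f(0.180000, 0.727158) = 1.249168
  k4 = f(0.240000, 0.802054) = 1.322389
  y ← 0.652154 + (0.12/6)·(k1 + 2k2 + 2k3 + k4) = 0.802090
y(0.24) ≈ 0.8021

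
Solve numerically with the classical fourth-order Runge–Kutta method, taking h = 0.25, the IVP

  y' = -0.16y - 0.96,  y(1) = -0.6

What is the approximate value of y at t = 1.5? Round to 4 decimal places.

-1.0152

RK4: k1 = f(t_n, y_n); k2 = f(t_n + h/2, y_n + (h/2)·k1); k3 = f(t_n + h/2, y_n + (h/2)·k2); k4 = f(t_n + h, y_n + h·k3); y_{n+1} = y_n + (h/6)·(k1 + 2k2 + 2k3 + k4).
t=1.000000, y=-0.600000:
  k1 = f(1.000000, -0.600000) = -0.864000
  k2 = f(1.125000, -0.708000) = -0.846720
  k3 = f(1.125000, -0.705840) = -0.847066
  k4 = f(1.250000, -0.811766) = -0.830117
  y ← -0.600000 + (0.25/6)·(k1 + 2k2 + 2k3 + k4) = -0.811737
t=1.250000, y=-0.811737:
  k1 = f(1.250000, -0.811737) = -0.830122
  k2 = f(1.375000, -0.915502) = -0.813520
  k3 = f(1.375000, -0.913427) = -0.813852
  k4 = f(1.500000, -1.015200) = -0.797568
  y ← -0.811737 + (0.25/6)·(k1 + 2k2 + 2k3 + k4) = -1.015172
y(1.5) ≈ -1.0152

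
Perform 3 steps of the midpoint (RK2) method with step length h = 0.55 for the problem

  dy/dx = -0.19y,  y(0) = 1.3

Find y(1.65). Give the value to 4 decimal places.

Midpoint: k1 = f(x_n, y_n); k2 = f(x_n + h/2, y_n + (h/2)·k1); y_{n+1} = y_n + h·k2.
x=0.000000, y=1.300000:
  k1 = f(0.000000, 1.300000) = -0.247000
  k2 = f(0.275000, 1.232075) = -0.234094
  y ← 1.300000 + 0.55·(-0.234094) = 1.171248
x=0.550000, y=1.171248:
  k1 = f(0.550000, 1.171248) = -0.222537
  k2 = f(0.825000, 1.110050) = -0.210910
  y ← 1.171248 + 0.55·(-0.210910) = 1.055248
x=1.100000, y=1.055248:
  k1 = f(1.100000, 1.055248) = -0.200497
  k2 = f(1.375000, 1.000111) = -0.190021
  y ← 1.055248 + 0.55·(-0.190021) = 0.950736
y(1.65) ≈ 0.9507

0.9507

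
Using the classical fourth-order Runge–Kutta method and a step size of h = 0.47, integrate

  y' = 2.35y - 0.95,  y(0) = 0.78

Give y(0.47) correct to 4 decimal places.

1.5319

RK4: k1 = f(x_n, y_n); k2 = f(x_n + h/2, y_n + (h/2)·k1); k3 = f(x_n + h/2, y_n + (h/2)·k2); k4 = f(x_n + h, y_n + h·k3); y_{n+1} = y_n + (h/6)·(k1 + 2k2 + 2k3 + k4).
x=0.000000, y=0.780000:
  k1 = f(0.000000, 0.780000) = 0.883000
  k2 = f(0.235000, 0.987505) = 1.370637
  k3 = f(0.235000, 1.102100) = 1.639934
  k4 = f(0.470000, 1.550769) = 2.694307
  y ← 0.780000 + (0.47/6)·(k1 + 2k2 + 2k3 + k4) = 1.531879
y(0.47) ≈ 1.5319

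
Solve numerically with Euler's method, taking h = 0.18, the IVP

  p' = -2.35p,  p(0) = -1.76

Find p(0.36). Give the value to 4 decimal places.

-0.5860

Euler: p_{n+1} = p_n + h·f(t_n, p_n).
t=0.000000, p=-1.760000: f=4.136000 → p ← -1.760000 + 0.18·4.136000 = -1.015520
t=0.180000, p=-1.015520: f=2.386472 → p ← -1.015520 + 0.18·2.386472 = -0.585955
p(0.36) ≈ -0.5860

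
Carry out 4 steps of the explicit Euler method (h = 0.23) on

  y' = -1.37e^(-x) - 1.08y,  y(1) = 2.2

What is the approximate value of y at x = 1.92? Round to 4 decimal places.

Euler: y_{n+1} = y_n + h·f(x_n, y_n).
x=1.000000, y=2.200000: f=-2.879995 → y ← 2.200000 + 0.23·(-2.879995) = 1.537601
x=1.230000, y=1.537601: f=-2.061050 → y ← 1.537601 + 0.23·(-2.061050) = 1.063560
x=1.460000, y=1.063560: f=-1.466808 → y ← 1.063560 + 0.23·(-1.466808) = 0.726194
x=1.690000, y=0.726194: f=-1.037081 → y ← 0.726194 + 0.23·(-1.037081) = 0.487665
y(1.92) ≈ 0.4877

0.4877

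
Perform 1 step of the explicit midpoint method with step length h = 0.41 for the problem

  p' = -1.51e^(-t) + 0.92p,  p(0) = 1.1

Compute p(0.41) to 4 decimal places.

0.9721

Midpoint: k1 = f(t_n, p_n); k2 = f(t_n + h/2, p_n + (h/2)·k1); p_{n+1} = p_n + h·k2.
t=0.000000, p=1.100000:
  k1 = f(0.000000, 1.100000) = -0.498000
  k2 = f(0.205000, 0.997910) = -0.312040
  p ← 1.100000 + 0.41·(-0.312040) = 0.972063
p(0.41) ≈ 0.9721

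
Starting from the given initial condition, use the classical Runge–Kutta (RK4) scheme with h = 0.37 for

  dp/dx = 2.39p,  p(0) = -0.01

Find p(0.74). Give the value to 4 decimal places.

RK4: k1 = f(x_n, p_n); k2 = f(x_n + h/2, p_n + (h/2)·k1); k3 = f(x_n + h/2, p_n + (h/2)·k2); k4 = f(x_n + h, p_n + h·k3); p_{n+1} = p_n + (h/6)·(k1 + 2k2 + 2k3 + k4).
x=0.000000, p=-0.010000:
  k1 = f(0.000000, -0.010000) = -0.023900
  k2 = f(0.185000, -0.014422) = -0.034467
  k3 = f(0.185000, -0.016376) = -0.039140
  k4 = f(0.370000, -0.024482) = -0.058511
  p ← -0.010000 + (0.37/6)·(k1 + 2k2 + 2k3 + k4) = -0.024160
x=0.370000, p=-0.024160:
  k1 = f(0.370000, -0.024160) = -0.057743
  k2 = f(0.555000, -0.034843) = -0.083274
  k3 = f(0.555000, -0.039566) = -0.094563
  k4 = f(0.740000, -0.059148) = -0.141365
  p ← -0.024160 + (0.37/6)·(k1 + 2k2 + 2k3 + k4) = -0.058372
p(0.74) ≈ -0.0584

-0.0584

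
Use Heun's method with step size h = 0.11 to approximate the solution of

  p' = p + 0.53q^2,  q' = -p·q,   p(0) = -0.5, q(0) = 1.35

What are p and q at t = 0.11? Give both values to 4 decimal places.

Heun on (p,q): k1 = f(t_n, state_n); k2 = f(t_n + h, state_n + h·k1); state_{n+1} = state_n + (h/2)·(k1 + k2).
0.000000: (-0.500000, 1.350000)
  k1 = (0.465925, 0.675000)
  predictor → (-0.448748, 1.424250)
  k2 = (0.626350, 0.639130)
  → (-0.439925, 1.422277)
(p(0.11), q(0.11)) ≈ (-0.4399, 1.4223)

-0.4399, 1.4223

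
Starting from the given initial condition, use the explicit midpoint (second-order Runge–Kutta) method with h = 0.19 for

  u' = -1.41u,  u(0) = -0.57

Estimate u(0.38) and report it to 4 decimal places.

Midpoint: k1 = f(t_n, u_n); k2 = f(t_n + h/2, u_n + (h/2)·k1); u_{n+1} = u_n + h·k2.
t=0.000000, u=-0.570000:
  k1 = f(0.000000, -0.570000) = 0.803700
  k2 = f(0.095000, -0.493648) = 0.696044
  u ← -0.570000 + 0.19·0.696044 = -0.437752
t=0.190000, u=-0.437752:
  k1 = f(0.190000, -0.437752) = 0.617230
  k2 = f(0.285000, -0.379115) = 0.534552
  u ← -0.437752 + 0.19·0.534552 = -0.336187
u(0.38) ≈ -0.3362

-0.3362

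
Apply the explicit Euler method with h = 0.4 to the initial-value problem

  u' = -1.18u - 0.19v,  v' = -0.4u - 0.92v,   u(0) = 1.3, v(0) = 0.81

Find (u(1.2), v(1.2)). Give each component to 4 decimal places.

Euler on (u,v): u_{n+1} = u_n + h·u', v_{n+1} = v_n + h·v'.
0.000000: (1.300000, 0.810000); f=(-1.687900, -1.265200) → (0.624840, 0.303920)
0.400000: (0.624840, 0.303920); f=(-0.795056, -0.529542) → (0.306818, 0.092103)
0.800000: (0.306818, 0.092103); f=(-0.379544, -0.207462) → (0.155000, 0.009118)
(u(1.2), v(1.2)) ≈ (0.1550, 0.0091)

0.1550, 0.0091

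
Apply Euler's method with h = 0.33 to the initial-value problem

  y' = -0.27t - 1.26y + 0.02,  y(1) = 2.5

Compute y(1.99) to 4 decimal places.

Euler: y_{n+1} = y_n + h·f(t_n, y_n).
t=1.000000, y=2.500000: f=-3.400000 → y ← 2.500000 + 0.33·(-3.400000) = 1.378000
t=1.330000, y=1.378000: f=-2.075380 → y ← 1.378000 + 0.33·(-2.075380) = 0.693125
t=1.660000, y=0.693125: f=-1.301537 → y ← 0.693125 + 0.33·(-1.301537) = 0.263617
y(1.99) ≈ 0.2636

0.2636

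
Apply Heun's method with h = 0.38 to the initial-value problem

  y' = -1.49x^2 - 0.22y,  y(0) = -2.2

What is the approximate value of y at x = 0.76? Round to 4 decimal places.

-2.1002

Heun: k1 = f(x_n, y_n); k2 = f(x_n + h, y_n + h·k1); y_{n+1} = y_n + (h/2)·(k1 + k2).
x=0.000000, y=-2.200000:
  k1 = f(0.000000, -2.200000) = 0.484000
  k2 = f(0.380000, -2.016080) = 0.228382
  y ← -2.200000 + (0.38/2)·(0.484000 + 0.228382) = -2.064647
x=0.380000, y=-2.064647:
  k1 = f(0.380000, -2.064647) = 0.239066
  k2 = f(0.760000, -1.973802) = -0.426388
  y ← -2.064647 + (0.38/2)·(0.239066 + (-0.426388)) = -2.100238
y(0.76) ≈ -2.1002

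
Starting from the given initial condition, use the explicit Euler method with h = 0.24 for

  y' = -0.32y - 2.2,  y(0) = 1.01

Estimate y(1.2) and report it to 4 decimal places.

-1.5871

Euler: y_{n+1} = y_n + h·f(t_n, y_n).
t=0.000000, y=1.010000: f=-2.523200 → y ← 1.010000 + 0.24·(-2.523200) = 0.404432
t=0.240000, y=0.404432: f=-2.329418 → y ← 0.404432 + 0.24·(-2.329418) = -0.154628
t=0.480000, y=-0.154628: f=-2.150519 → y ← -0.154628 + 0.24·(-2.150519) = -0.670753
t=0.720000, y=-0.670753: f=-1.985359 → y ← -0.670753 + 0.24·(-1.985359) = -1.147239
t=0.960000, y=-1.147239: f=-1.832883 → y ← -1.147239 + 0.24·(-1.832883) = -1.587131
y(1.2) ≈ -1.5871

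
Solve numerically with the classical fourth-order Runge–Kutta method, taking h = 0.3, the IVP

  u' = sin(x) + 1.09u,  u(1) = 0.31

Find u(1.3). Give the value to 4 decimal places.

RK4: k1 = f(x_n, u_n); k2 = f(x_n + h/2, u_n + (h/2)·k1); k3 = f(x_n + h/2, u_n + (h/2)·k2); k4 = f(x_n + h, u_n + h·k3); u_{n+1} = u_n + (h/6)·(k1 + 2k2 + 2k3 + k4).
x=1.000000, u=0.310000:
  k1 = f(1.000000, 0.310000) = 1.179371
  k2 = f(1.150000, 0.486906) = 1.443491
  k3 = f(1.150000, 0.526524) = 1.486675
  k4 = f(1.300000, 0.756002) = 1.787601
  u ← 0.310000 + (0.3/6)·(k1 + 2k2 + 2k3 + k4) = 0.751365
u(1.3) ≈ 0.7514

0.7514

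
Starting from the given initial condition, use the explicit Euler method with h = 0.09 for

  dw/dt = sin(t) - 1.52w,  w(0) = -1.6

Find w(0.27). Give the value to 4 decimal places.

-1.0060

Euler: w_{n+1} = w_n + h·f(t_n, w_n).
t=0.000000, w=-1.600000: f=2.432000 → w ← -1.600000 + 0.09·2.432000 = -1.381120
t=0.090000, w=-1.381120: f=2.189181 → w ← -1.381120 + 0.09·2.189181 = -1.184094
t=0.180000, w=-1.184094: f=1.978852 → w ← -1.184094 + 0.09·1.978852 = -1.005997
w(0.27) ≈ -1.0060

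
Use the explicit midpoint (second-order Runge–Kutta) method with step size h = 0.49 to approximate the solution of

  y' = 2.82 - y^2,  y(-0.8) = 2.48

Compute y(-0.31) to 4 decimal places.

2.5050

Midpoint: k1 = f(x_n, y_n); k2 = f(x_n + h/2, y_n + (h/2)·k1); y_{n+1} = y_n + h·k2.
x=-0.800000, y=2.480000:
  k1 = f(-0.800000, 2.480000) = -3.330400
  k2 = f(-0.555000, 1.664052) = 0.050931
  y ← 2.480000 + 0.49·0.050931 = 2.504956
y(-0.31) ≈ 2.5050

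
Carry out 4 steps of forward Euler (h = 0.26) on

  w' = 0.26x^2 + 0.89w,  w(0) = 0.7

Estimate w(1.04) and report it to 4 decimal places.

Euler: w_{n+1} = w_n + h·f(x_n, w_n).
x=0.000000, w=0.700000: f=0.623000 → w ← 0.700000 + 0.26·0.623000 = 0.861980
x=0.260000, w=0.861980: f=0.784738 → w ← 0.861980 + 0.26·0.784738 = 1.066012
x=0.520000, w=1.066012: f=1.019055 → w ← 1.066012 + 0.26·1.019055 = 1.330966
x=0.780000, w=1.330966: f=1.342744 → w ← 1.330966 + 0.26·1.342744 = 1.680080
w(1.04) ≈ 1.6801

1.6801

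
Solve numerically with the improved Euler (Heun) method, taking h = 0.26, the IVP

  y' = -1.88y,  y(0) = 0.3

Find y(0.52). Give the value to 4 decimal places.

0.1193

Heun: k1 = f(x_n, y_n); k2 = f(x_n + h, y_n + h·k1); y_{n+1} = y_n + (h/2)·(k1 + k2).
x=0.000000, y=0.300000:
  k1 = f(0.000000, 0.300000) = -0.564000
  k2 = f(0.260000, 0.153360) = -0.288317
  y ← 0.300000 + (0.26/2)·(-0.564000 + (-0.288317)) = 0.189199
x=0.260000, y=0.189199:
  k1 = f(0.260000, 0.189199) = -0.355694
  k2 = f(0.520000, 0.096718) = -0.181831
  y ← 0.189199 + (0.26/2)·(-0.355694 + (-0.181831)) = 0.119321
y(0.52) ≈ 0.1193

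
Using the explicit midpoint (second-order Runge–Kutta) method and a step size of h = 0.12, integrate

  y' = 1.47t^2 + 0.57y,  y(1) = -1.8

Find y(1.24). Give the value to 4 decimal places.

Midpoint: k1 = f(t_n, y_n); k2 = f(t_n + h/2, y_n + (h/2)·k1); y_{n+1} = y_n + h·k2.
t=1.000000, y=-1.800000:
  k1 = f(1.000000, -1.800000) = 0.444000
  k2 = f(1.060000, -1.773360) = 0.640877
  y ← -1.800000 + 0.12·0.640877 = -1.723095
t=1.120000, y=-1.723095:
  k1 = f(1.120000, -1.723095) = 0.861804
  k2 = f(1.180000, -1.671387) = 1.094138
  y ← -1.723095 + 0.12·1.094138 = -1.591798
y(1.24) ≈ -1.5918

-1.5918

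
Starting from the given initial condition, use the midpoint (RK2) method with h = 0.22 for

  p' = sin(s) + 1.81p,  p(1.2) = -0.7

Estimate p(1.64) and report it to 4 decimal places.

Midpoint: k1 = f(s_n, p_n); k2 = f(s_n + h/2, p_n + (h/2)·k1); p_{n+1} = p_n + h·k2.
s=1.200000, p=-0.700000:
  k1 = f(1.200000, -0.700000) = -0.334961
  k2 = f(1.310000, -0.736846) = -0.367506
  p ← -0.700000 + 0.22·(-0.367506) = -0.780851
s=1.420000, p=-0.780851:
  k1 = f(1.420000, -0.780851) = -0.424689
  k2 = f(1.530000, -0.827567) = -0.498728
  p ← -0.780851 + 0.22·(-0.498728) = -0.890572
p(1.64) ≈ -0.8906

-0.8906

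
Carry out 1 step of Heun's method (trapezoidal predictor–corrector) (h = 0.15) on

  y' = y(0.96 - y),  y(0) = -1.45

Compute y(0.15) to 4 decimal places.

-2.1465

Heun: k1 = f(t_n, y_n); k2 = f(t_n + h, y_n + h·k1); y_{n+1} = y_n + (h/2)·(k1 + k2).
t=0.000000, y=-1.450000:
  k1 = f(0.000000, -1.450000) = -3.494500
  k2 = f(0.150000, -1.974175) = -5.792575
  y ← -1.450000 + (0.15/2)·(-3.494500 + (-5.792575)) = -2.146531
y(0.15) ≈ -2.1465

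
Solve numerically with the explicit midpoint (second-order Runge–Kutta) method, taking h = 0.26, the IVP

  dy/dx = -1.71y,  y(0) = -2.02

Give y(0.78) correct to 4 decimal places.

-0.5657

Midpoint: k1 = f(x_n, y_n); k2 = f(x_n + h/2, y_n + (h/2)·k1); y_{n+1} = y_n + h·k2.
x=0.000000, y=-2.020000:
  k1 = f(0.000000, -2.020000) = 3.454200
  k2 = f(0.130000, -1.570954) = 2.686331
  y ← -2.020000 + 0.26·2.686331 = -1.321554
x=0.260000, y=-1.321554:
  k1 = f(0.260000, -1.321554) = 2.259857
  k2 = f(0.390000, -1.027772) = 1.757491
  y ← -1.321554 + 0.26·1.757491 = -0.864606
x=0.520000, y=-0.864606:
  k1 = f(0.520000, -0.864606) = 1.478477
  k2 = f(0.650000, -0.672404) = 1.149811
  y ← -0.864606 + 0.26·1.149811 = -0.565655
y(0.78) ≈ -0.5657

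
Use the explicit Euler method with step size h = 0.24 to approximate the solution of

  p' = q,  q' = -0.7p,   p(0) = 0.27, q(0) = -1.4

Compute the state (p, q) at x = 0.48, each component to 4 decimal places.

-0.4129, -1.4343

Euler on (p,q): p_{n+1} = p_n + h·p', q_{n+1} = q_n + h·q'.
0.000000: (0.270000, -1.400000); f=(-1.400000, -0.189000) → (-0.066000, -1.445360)
0.240000: (-0.066000, -1.445360); f=(-1.445360, 0.046200) → (-0.412886, -1.434272)
(p(0.48), q(0.48)) ≈ (-0.4129, -1.4343)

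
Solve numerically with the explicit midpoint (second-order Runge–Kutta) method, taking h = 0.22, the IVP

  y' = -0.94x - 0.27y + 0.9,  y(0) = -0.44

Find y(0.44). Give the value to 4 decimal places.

-0.1059

Midpoint: k1 = f(x_n, y_n); k2 = f(x_n + h/2, y_n + (h/2)·k1); y_{n+1} = y_n + h·k2.
x=0.000000, y=-0.440000:
  k1 = f(0.000000, -0.440000) = 1.018800
  k2 = f(0.110000, -0.327932) = 0.885142
  y ← -0.440000 + 0.22·0.885142 = -0.245269
x=0.220000, y=-0.245269:
  k1 = f(0.220000, -0.245269) = 0.759423
  k2 = f(0.330000, -0.161732) = 0.633468
  y ← -0.245269 + 0.22·0.633468 = -0.105906
y(0.44) ≈ -0.1059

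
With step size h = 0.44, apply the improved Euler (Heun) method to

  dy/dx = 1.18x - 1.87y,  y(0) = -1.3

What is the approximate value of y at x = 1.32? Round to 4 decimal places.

Heun: k1 = f(x_n, y_n); k2 = f(x_n + h, y_n + h·k1); y_{n+1} = y_n + (h/2)·(k1 + k2).
x=0.000000, y=-1.300000:
  k1 = f(0.000000, -1.300000) = 2.431000
  k2 = f(0.440000, -0.230360) = 0.949973
  y ← -1.300000 + (0.44/2)·(2.431000 + 0.949973) = -0.556186
x=0.440000, y=-0.556186:
  k1 = f(0.440000, -0.556186) = 1.559268
  k2 = f(0.880000, 0.129892) = 0.795502
  y ← -0.556186 + (0.44/2)·(1.559268 + 0.795502) = -0.038137
x=0.880000, y=-0.038137:
  k1 = f(0.880000, -0.038137) = 1.109715
  k2 = f(1.320000, 0.450138) = 0.715842
  y ← -0.038137 + (0.44/2)·(1.109715 + 0.715842) = 0.363486
y(1.32) ≈ 0.3635

0.3635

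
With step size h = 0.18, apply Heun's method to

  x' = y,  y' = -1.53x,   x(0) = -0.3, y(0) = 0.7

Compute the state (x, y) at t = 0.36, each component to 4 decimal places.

Heun on (x,y): k1 = f(t_n, state_n); k2 = f(t_n + h, state_n + h·k1); state_{n+1} = state_n + (h/2)·(k1 + k2).
0.000000: (-0.300000, 0.700000)
  k1 = (0.700000, 0.459000)
  predictor → (-0.174000, 0.782620)
  k2 = (0.782620, 0.266220)
  → (-0.166564, 0.765270)
0.180000: (-0.166564, 0.765270)
  k1 = (0.765270, 0.254843)
  predictor → (-0.028816, 0.811142)
  k2 = (0.811142, 0.044088)
  → (-0.024687, 0.792174)
(x(0.36), y(0.36)) ≈ (-0.0247, 0.7922)

-0.0247, 0.7922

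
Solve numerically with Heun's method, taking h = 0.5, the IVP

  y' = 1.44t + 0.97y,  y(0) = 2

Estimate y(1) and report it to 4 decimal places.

6.0525

Heun: k1 = f(t_n, y_n); k2 = f(t_n + h, y_n + h·k1); y_{n+1} = y_n + (h/2)·(k1 + k2).
t=0.000000, y=2.000000:
  k1 = f(0.000000, 2.000000) = 1.940000
  k2 = f(0.500000, 2.970000) = 3.600900
  y ← 2.000000 + (0.5/2)·(1.940000 + 3.600900) = 3.385225
t=0.500000, y=3.385225:
  k1 = f(0.500000, 3.385225) = 4.003668
  k2 = f(1.000000, 5.387059) = 6.665447
  y ← 3.385225 + (0.5/2)·(4.003668 + 6.665447) = 6.052504
y(1) ≈ 6.0525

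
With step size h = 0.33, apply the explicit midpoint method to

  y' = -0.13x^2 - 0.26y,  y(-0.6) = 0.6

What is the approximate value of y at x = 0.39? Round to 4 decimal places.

Midpoint: k1 = f(x_n, y_n); k2 = f(x_n + h/2, y_n + (h/2)·k1); y_{n+1} = y_n + h·k2.
x=-0.600000, y=0.600000:
  k1 = f(-0.600000, 0.600000) = -0.202800
  k2 = f(-0.435000, 0.566538) = -0.171899
  y ← 0.600000 + 0.33·(-0.171899) = 0.543273
x=-0.270000, y=0.543273:
  k1 = f(-0.270000, 0.543273) = -0.150728
  k2 = f(-0.105000, 0.518403) = -0.136218
  y ← 0.543273 + 0.33·(-0.136218) = 0.498321
x=0.060000, y=0.498321:
  k1 = f(0.060000, 0.498321) = -0.130032
  k2 = f(0.225000, 0.476866) = -0.130566
  y ← 0.498321 + 0.33·(-0.130566) = 0.455234
y(0.39) ≈ 0.4552

0.4552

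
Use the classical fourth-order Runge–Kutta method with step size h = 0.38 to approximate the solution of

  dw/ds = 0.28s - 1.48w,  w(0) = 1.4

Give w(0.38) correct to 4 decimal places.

RK4: k1 = f(s_n, w_n); k2 = f(s_n + h/2, w_n + (h/2)·k1); k3 = f(s_n + h/2, w_n + (h/2)·k2); k4 = f(s_n + h, w_n + h·k3); w_{n+1} = w_n + (h/6)·(k1 + 2k2 + 2k3 + k4).
s=0.000000, w=1.400000:
  k1 = f(0.000000, 1.400000) = -2.072000
  k2 = f(0.190000, 1.006320) = -1.436154
  k3 = f(0.190000, 1.127131) = -1.614954
  k4 = f(0.380000, 0.786318) = -1.057350
  w ← 1.400000 + (0.38/6)·(k1 + 2k2 + 2k3 + k4) = 0.815334
w(0.38) ≈ 0.8153

0.8153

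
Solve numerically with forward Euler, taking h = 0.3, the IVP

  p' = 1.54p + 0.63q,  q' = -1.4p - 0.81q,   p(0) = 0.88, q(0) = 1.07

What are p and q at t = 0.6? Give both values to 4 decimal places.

Euler on (p,q): p_{n+1} = p_n + h·p', q_{n+1} = q_n + h·q'.
0.000000: (0.880000, 1.070000); f=(2.029300, -2.098700) → (1.488790, 0.440390)
0.300000: (1.488790, 0.440390); f=(2.570182, -2.441022) → (2.259845, -0.291917)
(p(0.6), q(0.6)) ≈ (2.2598, -0.2919)

2.2598, -0.2919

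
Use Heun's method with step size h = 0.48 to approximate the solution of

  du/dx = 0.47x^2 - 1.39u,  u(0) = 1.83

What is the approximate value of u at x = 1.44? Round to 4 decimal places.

Heun: k1 = f(x_n, u_n); k2 = f(x_n + h, u_n + h·k1); u_{n+1} = u_n + (h/2)·(k1 + k2).
x=0.000000, u=1.830000:
  k1 = f(0.000000, 1.830000) = -2.543700
  k2 = f(0.480000, 0.609024) = -0.738255
  u ← 1.830000 + (0.48/2)·(-2.543700 + (-0.738255)) = 1.042331
x=0.480000, u=1.042331:
  k1 = f(0.480000, 1.042331) = -1.340552
  k2 = f(0.960000, 0.398866) = -0.121272
  u ← 1.042331 + (0.48/2)·(-1.340552 + (-0.121272)) = 0.691493
x=0.960000, u=0.691493:
  k1 = f(0.960000, 0.691493) = -0.528023
  k2 = f(1.440000, 0.438042) = 0.365714
  u ← 0.691493 + (0.48/2)·(-0.528023 + 0.365714) = 0.652539
u(1.44) ≈ 0.6525

0.6525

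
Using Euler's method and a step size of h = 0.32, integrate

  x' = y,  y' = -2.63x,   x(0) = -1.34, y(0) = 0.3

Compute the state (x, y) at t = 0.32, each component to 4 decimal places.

-1.2440, 1.4277

Euler on (x,y): x_{n+1} = x_n + h·x', y_{n+1} = y_n + h·y'.
0.000000: (-1.340000, 0.300000); f=(0.300000, 3.524200) → (-1.244000, 1.427744)
(x(0.32), y(0.32)) ≈ (-1.2440, 1.4277)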